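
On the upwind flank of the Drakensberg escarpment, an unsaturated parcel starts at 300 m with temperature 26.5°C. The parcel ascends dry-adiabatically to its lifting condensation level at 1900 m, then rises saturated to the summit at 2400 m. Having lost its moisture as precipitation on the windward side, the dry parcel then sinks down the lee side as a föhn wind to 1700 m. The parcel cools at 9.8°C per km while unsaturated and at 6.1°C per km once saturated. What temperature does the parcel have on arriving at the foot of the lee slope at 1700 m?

14.63°C

300–1900 m, dry: Δz = 1.6 km ⇒ ΔT = -15.68°C; T = 10.82°C
1900–2400 m, saturated: Δz = 0.5 km ⇒ ΔT = -3.05°C; T = 7.77°C
2400–1700 m, dry descent: Δz = 0.7 km ⇒ ΔT = +6.86°C; T = 14.63°C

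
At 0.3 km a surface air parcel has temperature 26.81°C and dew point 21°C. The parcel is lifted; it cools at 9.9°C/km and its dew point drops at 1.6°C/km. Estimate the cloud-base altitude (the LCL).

1 km

T and T_d converge at 9.9 − 1.6 = 8.3°C per km
Height above start = (26.81 − 21) / 8.3 = 0.7 km
LCL altitude = 300 m + 700 m = 1000 m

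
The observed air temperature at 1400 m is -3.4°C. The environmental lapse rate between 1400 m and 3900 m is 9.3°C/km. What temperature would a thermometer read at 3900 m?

-26.65°C

Environmental to 3900 m: -9.3 × 2.5 km = -23.25°C, so T = -26.65°C.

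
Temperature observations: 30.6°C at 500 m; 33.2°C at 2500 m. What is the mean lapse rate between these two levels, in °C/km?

-1.3°C/km

Γ = −ΔT/Δz = (30.6 − 33.2) / (2500 − 500) m
  = -2.6°C / 2 km = -1.3°C/km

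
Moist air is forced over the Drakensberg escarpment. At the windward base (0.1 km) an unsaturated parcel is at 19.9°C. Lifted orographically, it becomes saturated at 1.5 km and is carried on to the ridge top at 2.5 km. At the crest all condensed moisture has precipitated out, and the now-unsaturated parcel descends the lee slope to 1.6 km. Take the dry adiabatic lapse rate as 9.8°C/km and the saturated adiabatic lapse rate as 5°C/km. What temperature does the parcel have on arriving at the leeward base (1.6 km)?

100 → 1500 m (dry, 9.8°C/km): ΔT = -9.8 × 1.4 = -13.72°C → T = 6.18°C
1500 → 2500 m (saturated, 5°C/km): ΔT = -5 × 1 = -5°C → T = 1.18°C
2500 → 1600 m (dry descent, 9.8°C/km): ΔT = +9.8 × 0.9 = +8.82°C → T = 10°C

10°C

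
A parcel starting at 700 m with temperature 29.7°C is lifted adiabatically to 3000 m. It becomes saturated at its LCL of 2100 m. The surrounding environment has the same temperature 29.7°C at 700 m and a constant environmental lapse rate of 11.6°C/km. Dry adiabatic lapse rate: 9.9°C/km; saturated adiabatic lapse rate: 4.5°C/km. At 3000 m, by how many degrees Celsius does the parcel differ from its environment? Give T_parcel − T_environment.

Parcel:
  700 → 2100 m (dry, 9.9°C/km): ΔT = -9.9 × 1.4 = -13.86°C → T = 15.84°C
  2100 → 3000 m (saturated, 4.5°C/km): ΔT = -4.5 × 0.9 = -4.05°C → T = 11.79°C
Environment:
  700 → 3000 m (environment, 11.6°C/km): ΔT = -11.6 × 2.3 = -26.68°C → T = 3.02°C
T_parcel − T_env = 11.79 − 3.02 = +8.77°C

+8.77°C (parcel warmer than environment)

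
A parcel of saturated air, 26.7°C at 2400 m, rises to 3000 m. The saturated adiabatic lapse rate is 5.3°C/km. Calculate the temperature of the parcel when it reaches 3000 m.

23.52°C

Saturated adiabatic to 3000 m: -5.3 × 0.6 km = -3.18°C, so T = 23.52°C.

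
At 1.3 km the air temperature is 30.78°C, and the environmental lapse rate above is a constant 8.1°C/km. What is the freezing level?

5.1 km

Height above start = (30.78 − 0) / 8.1 = 3.8 km
Altitude = 1300 m + 3800 m = 5100 m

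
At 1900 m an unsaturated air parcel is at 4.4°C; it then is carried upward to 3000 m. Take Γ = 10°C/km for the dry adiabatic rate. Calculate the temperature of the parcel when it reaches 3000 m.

Dry adiabatic to 3000 m: -10 × 1.1 km = -11°C, so T = -6.6°C.

-6.6°C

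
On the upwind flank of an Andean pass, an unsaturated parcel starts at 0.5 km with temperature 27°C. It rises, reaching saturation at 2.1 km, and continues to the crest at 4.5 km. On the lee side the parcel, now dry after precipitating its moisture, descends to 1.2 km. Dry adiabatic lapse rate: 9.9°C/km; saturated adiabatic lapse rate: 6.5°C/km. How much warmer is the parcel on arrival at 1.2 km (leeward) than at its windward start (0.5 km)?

500 → 2100 m (dry, 9.9°C/km): ΔT = -9.9 × 1.6 = -15.84°C → T = 11.16°C
2100 → 4500 m (saturated, 6.5°C/km): ΔT = -6.5 × 2.4 = -15.6°C → T = -4.44°C
4500 → 1200 m (dry descent, 9.9°C/km): ΔT = +9.9 × 3.3 = +32.67°C → T = 28.23°C
Net change vs windward start: 28.23 − 27 = +1.23°C

+1.23°C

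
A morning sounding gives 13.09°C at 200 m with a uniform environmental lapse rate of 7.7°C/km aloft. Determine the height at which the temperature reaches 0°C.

Height above start = (13.09 − 0) / 7.7 = 1.7 km
Altitude = 200 m + 1700 m = 1900 m

1900 m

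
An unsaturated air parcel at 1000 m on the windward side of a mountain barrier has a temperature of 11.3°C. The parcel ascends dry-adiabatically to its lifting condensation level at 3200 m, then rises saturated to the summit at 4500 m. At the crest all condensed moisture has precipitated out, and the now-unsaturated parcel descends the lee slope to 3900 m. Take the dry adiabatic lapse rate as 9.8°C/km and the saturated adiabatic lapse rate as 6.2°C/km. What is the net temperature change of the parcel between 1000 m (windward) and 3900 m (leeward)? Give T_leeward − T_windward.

-23.74°C

1000 → 3200 m (dry, 9.8°C/km): ΔT = -9.8 × 2.2 = -21.56°C → T = -10.26°C
3200 → 4500 m (saturated, 6.2°C/km): ΔT = -6.2 × 1.3 = -8.06°C → T = -18.32°C
4500 → 3900 m (dry descent, 9.8°C/km): ΔT = +9.8 × 0.6 = +5.88°C → T = -12.44°C
Net change vs windward start: -12.44 − 11.3 = -23.74°C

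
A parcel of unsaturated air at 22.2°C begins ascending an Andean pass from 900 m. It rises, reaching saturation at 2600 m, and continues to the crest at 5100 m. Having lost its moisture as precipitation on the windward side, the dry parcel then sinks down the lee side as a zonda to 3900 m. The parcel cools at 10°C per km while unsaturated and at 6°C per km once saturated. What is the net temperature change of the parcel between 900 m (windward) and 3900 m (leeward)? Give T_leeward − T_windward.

900–2600 m, dry: Δz = 1.7 km ⇒ ΔT = -17°C; T = 5.2°C
2600–5100 m, saturated: Δz = 2.5 km ⇒ ΔT = -15°C; T = -9.8°C
5100–3900 m, dry descent: Δz = 1.2 km ⇒ ΔT = +12°C; T = 2.2°C
Net change vs windward start: 2.2 − 22.2 = -20°C

-20°C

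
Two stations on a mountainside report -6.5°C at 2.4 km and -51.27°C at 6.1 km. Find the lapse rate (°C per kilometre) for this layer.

Γ = −ΔT/Δz = (-6.5 − (-51.27)) / (6100 − 2400) m
  = 44.77°C / 3.7 km = 12.1°C/km

12.1°C/km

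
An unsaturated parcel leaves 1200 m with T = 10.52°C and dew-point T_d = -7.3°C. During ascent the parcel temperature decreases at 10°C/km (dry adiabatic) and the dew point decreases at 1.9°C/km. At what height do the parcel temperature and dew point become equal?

T and T_d converge at 10 − 1.9 = 8.1°C per km
Height above start = (10.52 − (-7.3)) / 8.1 = 2.2 km
LCL altitude = 1200 m + 2200 m = 3400 m

3400 m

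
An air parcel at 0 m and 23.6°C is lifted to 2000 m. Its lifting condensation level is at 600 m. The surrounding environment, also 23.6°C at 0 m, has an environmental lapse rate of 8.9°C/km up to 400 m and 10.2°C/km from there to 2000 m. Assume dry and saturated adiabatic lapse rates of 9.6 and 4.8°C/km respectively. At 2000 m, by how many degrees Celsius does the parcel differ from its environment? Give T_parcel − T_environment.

Parcel:
  From 0 m to 600 m (dry): cools by 9.6 × 0.6 = 5.76°C, giving 17.84°C.
  From 600 m to 2000 m (saturated): cools by 4.8 × 1.4 = 6.72°C, giving 11.12°C.
Environment:
  From 0 m to 400 m (environment, lower layer): cools by 8.9 × 0.4 = 3.56°C, giving 20.04°C.
  From 400 m to 2000 m (environment, upper layer): cools by 10.2 × 1.6 = 16.32°C, giving 3.72°C.
T_parcel − T_env = 11.12 − 3.72 = +7.4°C

+7.4°C (parcel warmer than environment)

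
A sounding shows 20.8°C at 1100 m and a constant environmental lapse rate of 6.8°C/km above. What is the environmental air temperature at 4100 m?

0.4°C

1100–4100 m, environmental: Δz = 3 km ⇒ ΔT = -20.4°C; T = 0.4°C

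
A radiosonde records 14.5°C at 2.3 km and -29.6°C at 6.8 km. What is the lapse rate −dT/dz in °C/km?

9.8°C/km

Γ = −ΔT/Δz = (14.5 − (-29.6)) / (6800 − 2300) m
  = 44.1°C / 4.5 km = 9.8°C/km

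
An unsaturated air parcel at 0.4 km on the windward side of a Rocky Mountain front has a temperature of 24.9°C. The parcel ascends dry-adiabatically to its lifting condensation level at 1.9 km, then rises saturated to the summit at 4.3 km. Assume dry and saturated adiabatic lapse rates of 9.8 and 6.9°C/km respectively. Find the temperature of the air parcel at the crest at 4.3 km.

-6.36°C

400–1900 m, dry: Δz = 1.5 km ⇒ ΔT = -14.7°C; T = 10.2°C
1900–4300 m, saturated: Δz = 2.4 km ⇒ ΔT = -16.56°C; T = -6.36°C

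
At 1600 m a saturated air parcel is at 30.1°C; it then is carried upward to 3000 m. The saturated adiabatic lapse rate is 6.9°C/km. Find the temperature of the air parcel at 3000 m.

Saturated adiabatic to 3000 m: -6.9 × 1.4 km = -9.66°C, so T = 20.44°C.

20.44°C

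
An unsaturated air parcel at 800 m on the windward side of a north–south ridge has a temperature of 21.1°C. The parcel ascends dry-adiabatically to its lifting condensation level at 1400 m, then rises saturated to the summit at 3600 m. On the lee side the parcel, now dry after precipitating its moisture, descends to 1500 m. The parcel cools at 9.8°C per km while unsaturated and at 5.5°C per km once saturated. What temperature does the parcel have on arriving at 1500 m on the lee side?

Dry to 1400 m: -9.8 × 0.6 km = -5.88°C, so T = 15.22°C.
Saturated to 3600 m: -5.5 × 2.2 km = -12.1°C, so T = 3.12°C.
Dry descent to 1500 m: +9.8 × 2.1 km = +20.58°C, so T = 23.7°C.

23.7°C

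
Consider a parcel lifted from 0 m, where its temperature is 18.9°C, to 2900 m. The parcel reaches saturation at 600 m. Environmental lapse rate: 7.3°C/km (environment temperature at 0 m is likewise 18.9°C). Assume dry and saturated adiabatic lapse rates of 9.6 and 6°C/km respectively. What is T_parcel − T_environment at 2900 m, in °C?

+1.61°C (parcel warmer than environment)

Parcel:
  From 0 m to 600 m (dry): cools by 9.6 × 0.6 = 5.76°C, giving 13.14°C.
  From 600 m to 2900 m (saturated): cools by 6 × 2.3 = 13.8°C, giving -0.66°C.
Environment:
  From 0 m to 2900 m (environment): cools by 7.3 × 2.9 = 21.17°C, giving -2.27°C.
T_parcel − T_env = -0.66 − (-2.27) = +1.61°C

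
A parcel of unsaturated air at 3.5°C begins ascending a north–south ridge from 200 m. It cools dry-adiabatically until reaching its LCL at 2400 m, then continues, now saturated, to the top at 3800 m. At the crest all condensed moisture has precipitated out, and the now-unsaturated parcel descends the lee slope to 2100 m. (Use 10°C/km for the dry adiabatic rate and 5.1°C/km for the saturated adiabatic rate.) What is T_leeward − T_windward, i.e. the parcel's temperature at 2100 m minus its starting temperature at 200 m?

200–2400 m, dry: Δz = 2.2 km ⇒ ΔT = -22°C; T = -18.5°C
2400–3800 m, saturated: Δz = 1.4 km ⇒ ΔT = -7.14°C; T = -25.64°C
3800–2100 m, dry descent: Δz = 1.7 km ⇒ ΔT = +17°C; T = -8.64°C
Net change vs windward start: -8.64 − 3.5 = -12.14°C

-12.14°C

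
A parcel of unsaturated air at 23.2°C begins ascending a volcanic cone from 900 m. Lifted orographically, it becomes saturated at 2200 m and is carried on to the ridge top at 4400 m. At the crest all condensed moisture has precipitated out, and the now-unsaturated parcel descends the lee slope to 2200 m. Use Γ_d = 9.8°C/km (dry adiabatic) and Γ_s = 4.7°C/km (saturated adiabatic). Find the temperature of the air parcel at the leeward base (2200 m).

21.68°C

900 → 2200 m (dry, 9.8°C/km): ΔT = -9.8 × 1.3 = -12.74°C → T = 10.46°C
2200 → 4400 m (saturated, 4.7°C/km): ΔT = -4.7 × 2.2 = -10.34°C → T = 0.12°C
4400 → 2200 m (dry descent, 9.8°C/km): ΔT = +9.8 × 2.2 = +21.56°C → T = 21.68°C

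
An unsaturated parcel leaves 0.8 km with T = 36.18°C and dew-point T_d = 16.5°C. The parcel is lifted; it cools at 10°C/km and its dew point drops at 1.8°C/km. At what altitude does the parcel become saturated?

3.2 km

T and T_d converge at 10 − 1.8 = 8.2°C per km
Height above start = (36.18 − 16.5) / 8.2 = 2.4 km
LCL altitude = 800 m + 2400 m = 3200 m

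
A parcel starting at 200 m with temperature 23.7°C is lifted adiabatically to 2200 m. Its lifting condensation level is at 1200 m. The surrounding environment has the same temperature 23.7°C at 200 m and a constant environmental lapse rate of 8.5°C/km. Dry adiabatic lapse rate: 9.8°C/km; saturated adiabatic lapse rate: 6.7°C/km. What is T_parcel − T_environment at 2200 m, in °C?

+0.5°C (parcel warmer than environment)

Parcel:
  Dry to 1200 m: -9.8 × 1 km = -9.8°C, so T = 13.9°C.
  Saturated to 2200 m: -6.7 × 1 km = -6.7°C, so T = 7.2°C.
Environment:
  Environment to 2200 m: -8.5 × 2 km = -17°C, so T = 6.7°C.
T_parcel − T_env = 7.2 − 6.7 = +0.5°C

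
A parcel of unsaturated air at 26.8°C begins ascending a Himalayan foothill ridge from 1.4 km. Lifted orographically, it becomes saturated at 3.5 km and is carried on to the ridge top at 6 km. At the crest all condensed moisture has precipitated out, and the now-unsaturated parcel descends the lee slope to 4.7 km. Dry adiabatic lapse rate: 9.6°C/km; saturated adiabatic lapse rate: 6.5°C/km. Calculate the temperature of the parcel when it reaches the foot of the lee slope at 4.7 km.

2.87°C

1400–3500 m, dry: Δz = 2.1 km ⇒ ΔT = -20.16°C; T = 6.64°C
3500–6000 m, saturated: Δz = 2.5 km ⇒ ΔT = -16.25°C; T = -9.61°C
6000–4700 m, dry descent: Δz = 1.3 km ⇒ ΔT = +12.48°C; T = 2.87°C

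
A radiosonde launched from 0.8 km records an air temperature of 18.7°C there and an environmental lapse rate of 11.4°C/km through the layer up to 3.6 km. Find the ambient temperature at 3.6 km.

800–3600 m, environmental: Δz = 2.8 km ⇒ ΔT = -31.92°C; T = -13.22°C

-13.22°C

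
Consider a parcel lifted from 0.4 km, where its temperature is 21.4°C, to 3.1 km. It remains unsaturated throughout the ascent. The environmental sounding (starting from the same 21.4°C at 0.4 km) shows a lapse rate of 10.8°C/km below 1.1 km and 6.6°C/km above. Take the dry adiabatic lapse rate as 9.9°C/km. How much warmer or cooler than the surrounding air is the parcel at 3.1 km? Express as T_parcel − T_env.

Parcel:
  Dry to 3100 m: -9.9 × 2.7 km = -26.73°C, so T = -5.33°C.
Environment:
  Environment, lower layer to 1100 m: -10.8 × 0.7 km = -7.56°C, so T = 13.84°C.
  Environment, upper layer to 3100 m: -6.6 × 2 km = -13.2°C, so T = 0.64°C.
T_parcel − T_env = -5.33 − 0.64 = -5.97°C

-5.97°C (parcel cooler than environment)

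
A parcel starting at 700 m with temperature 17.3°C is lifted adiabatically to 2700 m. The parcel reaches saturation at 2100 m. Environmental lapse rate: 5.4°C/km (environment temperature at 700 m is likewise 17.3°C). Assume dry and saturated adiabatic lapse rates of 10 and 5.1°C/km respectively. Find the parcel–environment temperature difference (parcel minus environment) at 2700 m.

-6.26°C (parcel cooler than environment)

Parcel:
  Dry to 2100 m: -10 × 1.4 km = -14°C, so T = 3.3°C.
  Saturated to 2700 m: -5.1 × 0.6 km = -3.06°C, so T = 0.24°C.
Environment:
  Environment to 2700 m: -5.4 × 2 km = -10.8°C, so T = 6.5°C.
T_parcel − T_env = 0.24 − 6.5 = -6.26°C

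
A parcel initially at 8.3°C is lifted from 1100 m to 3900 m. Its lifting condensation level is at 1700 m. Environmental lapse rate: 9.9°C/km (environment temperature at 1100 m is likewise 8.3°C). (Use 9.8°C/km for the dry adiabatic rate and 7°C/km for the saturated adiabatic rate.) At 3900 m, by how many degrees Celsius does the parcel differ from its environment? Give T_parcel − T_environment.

+6.44°C (parcel warmer than environment)

Parcel:
  Dry to 1700 m: -9.8 × 0.6 km = -5.88°C, so T = 2.42°C.
  Saturated to 3900 m: -7 × 2.2 km = -15.4°C, so T = -12.98°C.
Environment:
  Environment to 3900 m: -9.9 × 2.8 km = -27.72°C, so T = -19.42°C.
T_parcel − T_env = -12.98 − (-19.42) = +6.44°C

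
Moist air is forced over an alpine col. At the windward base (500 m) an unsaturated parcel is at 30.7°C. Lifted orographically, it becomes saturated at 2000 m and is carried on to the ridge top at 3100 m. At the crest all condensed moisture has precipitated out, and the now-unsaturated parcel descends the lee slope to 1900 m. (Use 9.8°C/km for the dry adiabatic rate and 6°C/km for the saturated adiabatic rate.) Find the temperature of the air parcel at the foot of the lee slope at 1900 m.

21.16°C

From 500 m to 2000 m (dry): cools by 9.8 × 1.5 = 14.7°C, giving 16°C.
From 2000 m to 3100 m (saturated): cools by 6 × 1.1 = 6.6°C, giving 9.4°C.
From 3100 m to 1900 m (dry descent): warms by 9.8 × 1.2 = 11.76°C, giving 21.16°C.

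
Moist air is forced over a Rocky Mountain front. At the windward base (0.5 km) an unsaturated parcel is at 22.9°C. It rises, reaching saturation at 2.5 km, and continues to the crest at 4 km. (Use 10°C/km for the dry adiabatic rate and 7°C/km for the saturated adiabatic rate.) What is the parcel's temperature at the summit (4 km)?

500 → 2500 m (dry, 10°C/km): ΔT = -10 × 2 = -20°C → T = 2.9°C
2500 → 4000 m (saturated, 7°C/km): ΔT = -7 × 1.5 = -10.5°C → T = -7.6°C

-7.6°C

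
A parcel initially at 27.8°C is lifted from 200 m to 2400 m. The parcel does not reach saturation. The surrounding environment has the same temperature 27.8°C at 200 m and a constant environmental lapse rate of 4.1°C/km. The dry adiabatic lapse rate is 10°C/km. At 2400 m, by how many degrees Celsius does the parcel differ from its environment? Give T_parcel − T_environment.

Parcel:
  Dry to 2400 m: -10 × 2.2 km = -22°C, so T = 5.8°C.
Environment:
  Environment to 2400 m: -4.1 × 2.2 km = -9.02°C, so T = 18.78°C.
T_parcel − T_env = 5.8 − 18.78 = -12.98°C

-12.98°C (parcel cooler than environment)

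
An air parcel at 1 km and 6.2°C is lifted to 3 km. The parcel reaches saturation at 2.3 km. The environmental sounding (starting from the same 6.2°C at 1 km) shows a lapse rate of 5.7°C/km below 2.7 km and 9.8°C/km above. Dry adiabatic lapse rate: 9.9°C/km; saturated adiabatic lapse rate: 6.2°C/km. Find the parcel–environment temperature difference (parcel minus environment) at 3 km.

-4.58°C (parcel cooler than environment)

Parcel:
  1000 → 2300 m (dry, 9.9°C/km): ΔT = -9.9 × 1.3 = -12.87°C → T = -6.67°C
  2300 → 3000 m (saturated, 6.2°C/km): ΔT = -6.2 × 0.7 = -4.34°C → T = -11.01°C
Environment:
  1000 → 2700 m (environment, lower layer, 5.7°C/km): ΔT = -5.7 × 1.7 = -9.69°C → T = -3.49°C
  2700 → 3000 m (environment, upper layer, 9.8°C/km): ΔT = -9.8 × 0.3 = -2.94°C → T = -6.43°C
T_parcel − T_env = -11.01 − (-6.43) = -4.58°C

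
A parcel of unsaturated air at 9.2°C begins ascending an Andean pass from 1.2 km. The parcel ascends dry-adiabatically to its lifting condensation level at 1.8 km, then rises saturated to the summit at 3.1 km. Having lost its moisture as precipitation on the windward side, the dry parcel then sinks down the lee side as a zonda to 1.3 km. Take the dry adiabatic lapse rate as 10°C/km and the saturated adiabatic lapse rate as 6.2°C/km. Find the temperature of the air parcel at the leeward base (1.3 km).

13.14°C

1200 → 1800 m (dry, 10°C/km): ΔT = -10 × 0.6 = -6°C → T = 3.2°C
1800 → 3100 m (saturated, 6.2°C/km): ΔT = -6.2 × 1.3 = -8.06°C → T = -4.86°C
3100 → 1300 m (dry descent, 10°C/km): ΔT = +10 × 1.8 = +18°C → T = 13.14°C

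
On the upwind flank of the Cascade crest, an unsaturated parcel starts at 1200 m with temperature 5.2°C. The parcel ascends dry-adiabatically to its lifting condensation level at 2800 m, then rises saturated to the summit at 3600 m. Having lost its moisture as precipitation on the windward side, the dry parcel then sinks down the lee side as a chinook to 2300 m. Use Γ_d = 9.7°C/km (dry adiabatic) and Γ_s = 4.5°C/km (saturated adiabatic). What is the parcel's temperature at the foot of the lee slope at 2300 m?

-1.31°C

1200 → 2800 m (dry, 9.7°C/km): ΔT = -9.7 × 1.6 = -15.52°C → T = -10.32°C
2800 → 3600 m (saturated, 4.5°C/km): ΔT = -4.5 × 0.8 = -3.6°C → T = -13.92°C
3600 → 2300 m (dry descent, 9.7°C/km): ΔT = +9.7 × 1.3 = +12.61°C → T = -1.31°C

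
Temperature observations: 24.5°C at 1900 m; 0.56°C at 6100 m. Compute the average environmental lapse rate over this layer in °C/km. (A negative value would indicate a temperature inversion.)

5.7°C/km

Γ = −ΔT/Δz = (24.5 − 0.56) / (6100 − 1900) m
  = 23.94°C / 4.2 km = 5.7°C/km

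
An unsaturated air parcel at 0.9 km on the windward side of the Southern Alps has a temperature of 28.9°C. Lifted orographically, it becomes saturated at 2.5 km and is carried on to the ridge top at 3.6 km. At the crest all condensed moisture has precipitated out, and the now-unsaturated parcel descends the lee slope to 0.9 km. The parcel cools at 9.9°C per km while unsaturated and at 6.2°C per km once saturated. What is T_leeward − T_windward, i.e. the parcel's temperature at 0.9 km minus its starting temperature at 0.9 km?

From 900 m to 2500 m (dry): cools by 9.9 × 1.6 = 15.84°C, giving 13.06°C.
From 2500 m to 3600 m (saturated): cools by 6.2 × 1.1 = 6.82°C, giving 6.24°C.
From 3600 m to 900 m (dry descent): warms by 9.9 × 2.7 = 26.73°C, giving 32.97°C.
Net change vs windward start: 32.97 − 28.9 = +4.07°C

+4.07°C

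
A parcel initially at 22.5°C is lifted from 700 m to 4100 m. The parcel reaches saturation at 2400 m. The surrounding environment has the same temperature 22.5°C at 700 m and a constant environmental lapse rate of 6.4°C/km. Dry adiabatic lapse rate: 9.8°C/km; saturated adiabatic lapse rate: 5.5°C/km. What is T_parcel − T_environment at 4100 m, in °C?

-4.25°C (parcel cooler than environment)

Parcel:
  700 → 2400 m (dry, 9.8°C/km): ΔT = -9.8 × 1.7 = -16.66°C → T = 5.84°C
  2400 → 4100 m (saturated, 5.5°C/km): ΔT = -5.5 × 1.7 = -9.35°C → T = -3.51°C
Environment:
  700 → 4100 m (environment, 6.4°C/km): ΔT = -6.4 × 3.4 = -21.76°C → T = 0.74°C
T_parcel − T_env = -3.51 − 0.74 = -4.25°C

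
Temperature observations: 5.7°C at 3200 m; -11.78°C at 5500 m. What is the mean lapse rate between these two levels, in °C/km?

Γ = −ΔT/Δz = (5.7 − (-11.78)) / (5500 − 3200) m
  = 17.48°C / 2.3 km = 7.6°C/km

7.6°C/km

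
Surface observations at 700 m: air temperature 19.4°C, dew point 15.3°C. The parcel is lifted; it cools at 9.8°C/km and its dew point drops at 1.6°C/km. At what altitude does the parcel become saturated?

1200 m

T and T_d converge at 9.8 − 1.6 = 8.2°C per km
Height above start = (19.4 − 15.3) / 8.2 = 0.5 km
LCL altitude = 700 m + 500 m = 1200 m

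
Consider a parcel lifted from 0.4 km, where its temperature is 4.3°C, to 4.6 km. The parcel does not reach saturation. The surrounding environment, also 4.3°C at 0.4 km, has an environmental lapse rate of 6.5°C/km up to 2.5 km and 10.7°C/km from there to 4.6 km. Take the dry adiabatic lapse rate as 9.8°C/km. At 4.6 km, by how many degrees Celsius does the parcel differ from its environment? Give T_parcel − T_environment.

-5.04°C (parcel cooler than environment)

Parcel:
  400 → 4600 m (dry, 9.8°C/km): ΔT = -9.8 × 4.2 = -41.16°C → T = -36.86°C
Environment:
  400 → 2500 m (environment, lower layer, 6.5°C/km): ΔT = -6.5 × 2.1 = -13.65°C → T = -9.35°C
  2500 → 4600 m (environment, upper layer, 10.7°C/km): ΔT = -10.7 × 2.1 = -22.47°C → T = -31.82°C
T_parcel − T_env = -36.86 − (-31.82) = -5.04°C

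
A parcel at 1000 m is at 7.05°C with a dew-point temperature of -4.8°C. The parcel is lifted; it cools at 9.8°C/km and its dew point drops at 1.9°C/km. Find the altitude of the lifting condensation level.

T and T_d converge at 9.8 − 1.9 = 7.9°C per km
Height above start = (7.05 − (-4.8)) / 7.9 = 1.5 km
LCL altitude = 1000 m + 1500 m = 2500 m

2500 m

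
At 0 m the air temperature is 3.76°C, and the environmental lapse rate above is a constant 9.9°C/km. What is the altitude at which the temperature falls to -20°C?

2400 m

Height above start = (3.76 − (-20)) / 9.9 = 2.4 km
Altitude = 0 m + 2400 m = 2400 m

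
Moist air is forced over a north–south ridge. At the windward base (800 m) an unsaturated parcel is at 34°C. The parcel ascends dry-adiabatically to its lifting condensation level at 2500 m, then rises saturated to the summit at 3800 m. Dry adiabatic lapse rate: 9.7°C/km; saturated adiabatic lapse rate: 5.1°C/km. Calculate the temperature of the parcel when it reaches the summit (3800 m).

800 → 2500 m (dry, 9.7°C/km): ΔT = -9.7 × 1.7 = -16.49°C → T = 17.51°C
2500 → 3800 m (saturated, 5.1°C/km): ΔT = -5.1 × 1.3 = -6.63°C → T = 10.88°C

10.88°C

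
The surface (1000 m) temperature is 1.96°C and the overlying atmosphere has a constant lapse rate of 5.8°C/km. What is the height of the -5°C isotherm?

Height above start = (1.96 − (-5)) / 5.8 = 1.2 km
Altitude = 1000 m + 1200 m = 2200 m

2200 m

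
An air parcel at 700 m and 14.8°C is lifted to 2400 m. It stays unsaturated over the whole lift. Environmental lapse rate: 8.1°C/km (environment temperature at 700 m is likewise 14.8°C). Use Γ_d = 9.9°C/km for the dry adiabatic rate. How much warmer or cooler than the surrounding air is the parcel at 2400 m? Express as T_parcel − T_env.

Parcel:
  700–2400 m, dry: Δz = 1.7 km ⇒ ΔT = -16.83°C; T = -2.03°C
Environment:
  700–2400 m, environment: Δz = 1.7 km ⇒ ΔT = -13.77°C; T = 1.03°C
T_parcel − T_env = -2.03 − 1.03 = -3.06°C

-3.06°C (parcel cooler than environment)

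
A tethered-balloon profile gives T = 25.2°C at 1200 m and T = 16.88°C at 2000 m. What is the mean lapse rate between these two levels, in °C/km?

Γ = −ΔT/Δz = (25.2 − 16.88) / (2000 − 1200) m
  = 8.32°C / 0.8 km = 10.4°C/km

10.4°C/km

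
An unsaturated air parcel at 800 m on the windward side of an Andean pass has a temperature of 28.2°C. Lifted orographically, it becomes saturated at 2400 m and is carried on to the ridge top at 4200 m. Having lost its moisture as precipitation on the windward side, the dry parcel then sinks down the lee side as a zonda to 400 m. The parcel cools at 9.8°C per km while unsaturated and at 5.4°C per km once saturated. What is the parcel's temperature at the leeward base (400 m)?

From 800 m to 2400 m (dry): cools by 9.8 × 1.6 = 15.68°C, giving 12.52°C.
From 2400 m to 4200 m (saturated): cools by 5.4 × 1.8 = 9.72°C, giving 2.8°C.
From 4200 m to 400 m (dry descent): warms by 9.8 × 3.8 = 37.24°C, giving 40.04°C.

40.04°C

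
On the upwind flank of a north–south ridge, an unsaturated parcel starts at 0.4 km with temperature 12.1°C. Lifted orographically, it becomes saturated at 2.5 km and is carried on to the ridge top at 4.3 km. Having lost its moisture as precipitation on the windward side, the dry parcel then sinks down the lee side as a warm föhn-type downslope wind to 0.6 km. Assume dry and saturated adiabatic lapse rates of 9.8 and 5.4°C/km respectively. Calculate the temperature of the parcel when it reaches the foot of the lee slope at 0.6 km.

400 → 2500 m (dry, 9.8°C/km): ΔT = -9.8 × 2.1 = -20.58°C → T = -8.48°C
2500 → 4300 m (saturated, 5.4°C/km): ΔT = -5.4 × 1.8 = -9.72°C → T = -18.2°C
4300 → 600 m (dry descent, 9.8°C/km): ΔT = +9.8 × 3.7 = +36.26°C → T = 18.06°C

18.06°C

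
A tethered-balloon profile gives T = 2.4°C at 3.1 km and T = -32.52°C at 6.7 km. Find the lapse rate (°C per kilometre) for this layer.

9.7°C/km

Γ = −ΔT/Δz = (2.4 − (-32.52)) / (6700 − 3100) m
  = 34.92°C / 3.6 km = 9.7°C/km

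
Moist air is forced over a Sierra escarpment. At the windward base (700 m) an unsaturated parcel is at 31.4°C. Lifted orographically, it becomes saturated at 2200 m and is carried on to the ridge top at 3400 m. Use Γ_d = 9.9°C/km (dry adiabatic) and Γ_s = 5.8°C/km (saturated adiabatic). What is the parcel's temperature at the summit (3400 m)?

9.59°C

700 → 2200 m (dry, 9.9°C/km): ΔT = -9.9 × 1.5 = -14.85°C → T = 16.55°C
2200 → 3400 m (saturated, 5.8°C/km): ΔT = -5.8 × 1.2 = -6.96°C → T = 9.59°C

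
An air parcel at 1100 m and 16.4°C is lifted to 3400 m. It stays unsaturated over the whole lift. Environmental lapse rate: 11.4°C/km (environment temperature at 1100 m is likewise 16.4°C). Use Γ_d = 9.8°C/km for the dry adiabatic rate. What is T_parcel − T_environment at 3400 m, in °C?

Parcel:
  1100–3400 m, dry: Δz = 2.3 km ⇒ ΔT = -22.54°C; T = -6.14°C
Environment:
  1100–3400 m, environment: Δz = 2.3 km ⇒ ΔT = -26.22°C; T = -9.82°C
T_parcel − T_env = -6.14 − (-9.82) = +3.68°C

+3.68°C (parcel warmer than environment)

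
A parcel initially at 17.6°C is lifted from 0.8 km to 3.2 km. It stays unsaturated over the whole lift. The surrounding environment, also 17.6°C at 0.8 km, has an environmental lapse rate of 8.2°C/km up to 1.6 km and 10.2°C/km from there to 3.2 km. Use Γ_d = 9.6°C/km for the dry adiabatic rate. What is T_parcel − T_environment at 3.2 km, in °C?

Parcel:
  800–3200 m, dry: Δz = 2.4 km ⇒ ΔT = -23.04°C; T = -5.44°C
Environment:
  800–1600 m, environment, lower layer: Δz = 0.8 km ⇒ ΔT = -6.56°C; T = 11.04°C
  1600–3200 m, environment, upper layer: Δz = 1.6 km ⇒ ΔT = -16.32°C; T = -5.28°C
T_parcel − T_env = -5.44 − (-5.28) = -0.16°C

-0.16°C (parcel cooler than environment)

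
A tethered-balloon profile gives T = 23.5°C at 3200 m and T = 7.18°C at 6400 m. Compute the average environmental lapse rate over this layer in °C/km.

Γ = −ΔT/Δz = (23.5 − 7.18) / (6400 − 3200) m
  = 16.32°C / 3.2 km = 5.1°C/km

5.1°C/km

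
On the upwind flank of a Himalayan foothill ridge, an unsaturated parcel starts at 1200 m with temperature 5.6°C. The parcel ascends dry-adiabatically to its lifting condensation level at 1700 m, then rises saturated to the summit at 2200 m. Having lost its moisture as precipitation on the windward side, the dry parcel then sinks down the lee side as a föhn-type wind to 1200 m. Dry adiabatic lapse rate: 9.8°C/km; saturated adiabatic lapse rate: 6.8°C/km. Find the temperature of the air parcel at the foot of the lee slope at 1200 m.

1200–1700 m, dry: Δz = 0.5 km ⇒ ΔT = -4.9°C; T = 0.7°C
1700–2200 m, saturated: Δz = 0.5 km ⇒ ΔT = -3.4°C; T = -2.7°C
2200–1200 m, dry descent: Δz = 1 km ⇒ ΔT = +9.8°C; T = 7.1°C

7.1°C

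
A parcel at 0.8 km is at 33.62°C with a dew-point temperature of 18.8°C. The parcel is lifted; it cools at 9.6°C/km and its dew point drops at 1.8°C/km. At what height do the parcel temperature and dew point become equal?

T and T_d converge at 9.6 − 1.8 = 7.8°C per km
Height above start = (33.62 − 18.8) / 7.8 = 1.9 km
LCL altitude = 800 m + 1900 m = 2700 m

2.7 km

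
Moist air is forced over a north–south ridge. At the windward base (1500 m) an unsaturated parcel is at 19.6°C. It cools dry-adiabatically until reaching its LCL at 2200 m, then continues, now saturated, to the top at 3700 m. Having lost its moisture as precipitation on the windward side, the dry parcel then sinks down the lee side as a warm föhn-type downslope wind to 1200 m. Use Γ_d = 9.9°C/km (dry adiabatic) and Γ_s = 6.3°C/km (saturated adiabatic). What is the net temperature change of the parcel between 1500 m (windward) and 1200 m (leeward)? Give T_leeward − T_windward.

+8.37°C

1500 → 2200 m (dry, 9.9°C/km): ΔT = -9.9 × 0.7 = -6.93°C → T = 12.67°C
2200 → 3700 m (saturated, 6.3°C/km): ΔT = -6.3 × 1.5 = -9.45°C → T = 3.22°C
3700 → 1200 m (dry descent, 9.9°C/km): ΔT = +9.9 × 2.5 = +24.75°C → T = 27.97°C
Net change vs windward start: 27.97 − 19.6 = +8.37°C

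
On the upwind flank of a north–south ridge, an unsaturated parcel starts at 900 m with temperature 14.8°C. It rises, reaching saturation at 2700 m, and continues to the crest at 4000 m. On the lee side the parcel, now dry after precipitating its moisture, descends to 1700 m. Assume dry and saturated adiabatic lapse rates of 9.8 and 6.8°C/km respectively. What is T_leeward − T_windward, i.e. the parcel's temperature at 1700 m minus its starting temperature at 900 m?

-3.94°C

Dry to 2700 m: -9.8 × 1.8 km = -17.64°C, so T = -2.84°C.
Saturated to 4000 m: -6.8 × 1.3 km = -8.84°C, so T = -11.68°C.
Dry descent to 1700 m: +9.8 × 2.3 km = +22.54°C, so T = 10.86°C.
Net change vs windward start: 10.86 − 14.8 = -3.94°C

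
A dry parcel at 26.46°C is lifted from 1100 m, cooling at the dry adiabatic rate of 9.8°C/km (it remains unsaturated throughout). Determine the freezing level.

Height above start = (26.46 − 0) / 9.8 = 2.7 km
Altitude = 1100 m + 2700 m = 3800 m

3800 m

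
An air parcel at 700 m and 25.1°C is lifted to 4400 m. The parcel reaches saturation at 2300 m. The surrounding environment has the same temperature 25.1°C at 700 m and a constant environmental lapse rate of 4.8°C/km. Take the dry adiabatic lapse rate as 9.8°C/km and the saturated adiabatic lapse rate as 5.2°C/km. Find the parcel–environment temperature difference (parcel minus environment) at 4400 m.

Parcel:
  700 → 2300 m (dry, 9.8°C/km): ΔT = -9.8 × 1.6 = -15.68°C → T = 9.42°C
  2300 → 4400 m (saturated, 5.2°C/km): ΔT = -5.2 × 2.1 = -10.92°C → T = -1.5°C
Environment:
  700 → 4400 m (environment, 4.8°C/km): ΔT = -4.8 × 3.7 = -17.76°C → T = 7.34°C
T_parcel − T_env = -1.5 − 7.34 = -8.84°C

-8.84°C (parcel cooler than environment)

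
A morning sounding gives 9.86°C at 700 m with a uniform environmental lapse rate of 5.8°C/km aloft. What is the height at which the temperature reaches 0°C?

Height above start = (9.86 − 0) / 5.8 = 1.7 km
Altitude = 700 m + 1700 m = 2400 m

2400 m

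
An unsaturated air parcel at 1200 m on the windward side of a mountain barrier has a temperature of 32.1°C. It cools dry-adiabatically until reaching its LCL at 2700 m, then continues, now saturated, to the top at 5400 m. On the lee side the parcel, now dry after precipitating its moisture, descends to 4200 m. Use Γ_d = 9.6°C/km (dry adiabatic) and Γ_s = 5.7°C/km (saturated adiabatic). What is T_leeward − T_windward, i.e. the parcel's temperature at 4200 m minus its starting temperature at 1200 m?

Dry to 2700 m: -9.6 × 1.5 km = -14.4°C, so T = 17.7°C.
Saturated to 5400 m: -5.7 × 2.7 km = -15.39°C, so T = 2.31°C.
Dry descent to 4200 m: +9.6 × 1.2 km = +11.52°C, so T = 13.83°C.
Net change vs windward start: 13.83 − 32.1 = -18.27°C

-18.27°C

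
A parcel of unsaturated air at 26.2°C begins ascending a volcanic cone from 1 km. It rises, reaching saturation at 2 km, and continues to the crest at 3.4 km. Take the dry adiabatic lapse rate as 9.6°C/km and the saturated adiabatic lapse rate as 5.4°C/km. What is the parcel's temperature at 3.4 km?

1000 → 2000 m (dry, 9.6°C/km): ΔT = -9.6 × 1 = -9.6°C → T = 16.6°C
2000 → 3400 m (saturated, 5.4°C/km): ΔT = -5.4 × 1.4 = -7.56°C → T = 9.04°C

9.04°C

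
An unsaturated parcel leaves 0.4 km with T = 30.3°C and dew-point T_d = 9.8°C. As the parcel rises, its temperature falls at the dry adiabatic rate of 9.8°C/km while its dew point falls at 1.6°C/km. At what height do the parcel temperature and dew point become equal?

T and T_d converge at 9.8 − 1.6 = 8.2°C per km
Height above start = (30.3 − 9.8) / 8.2 = 2.5 km
LCL altitude = 400 m + 2500 m = 2900 m

2.9 km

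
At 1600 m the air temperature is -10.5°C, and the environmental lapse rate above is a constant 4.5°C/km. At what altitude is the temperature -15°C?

Height above start = (-10.5 − (-15)) / 4.5 = 1 km
Altitude = 1600 m + 1000 m = 2600 m

2600 m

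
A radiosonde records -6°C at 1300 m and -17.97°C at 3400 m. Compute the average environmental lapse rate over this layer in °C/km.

5.7°C/km

Γ = −ΔT/Δz = (-6 − (-17.97)) / (3400 − 1300) m
  = 11.97°C / 2.1 km = 5.7°C/km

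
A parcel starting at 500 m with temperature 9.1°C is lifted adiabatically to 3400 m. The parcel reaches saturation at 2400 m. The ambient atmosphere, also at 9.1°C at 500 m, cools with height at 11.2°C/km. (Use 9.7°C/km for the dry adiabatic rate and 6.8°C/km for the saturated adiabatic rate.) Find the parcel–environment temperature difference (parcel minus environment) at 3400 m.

Parcel:
  500–2400 m, dry: Δz = 1.9 km ⇒ ΔT = -18.43°C; T = -9.33°C
  2400–3400 m, saturated: Δz = 1 km ⇒ ΔT = -6.8°C; T = -16.13°C
Environment:
  500–3400 m, environment: Δz = 2.9 km ⇒ ΔT = -32.48°C; T = -23.38°C
T_parcel − T_env = -16.13 − (-23.38) = +7.25°C

+7.25°C (parcel warmer than environment)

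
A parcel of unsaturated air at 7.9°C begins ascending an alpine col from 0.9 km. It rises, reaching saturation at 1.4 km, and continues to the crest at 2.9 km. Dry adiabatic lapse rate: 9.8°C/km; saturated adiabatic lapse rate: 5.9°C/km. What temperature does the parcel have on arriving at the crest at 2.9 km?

-5.85°C

900 → 1400 m (dry, 9.8°C/km): ΔT = -9.8 × 0.5 = -4.9°C → T = 3°C
1400 → 2900 m (saturated, 5.9°C/km): ΔT = -5.9 × 1.5 = -8.85°C → T = -5.85°C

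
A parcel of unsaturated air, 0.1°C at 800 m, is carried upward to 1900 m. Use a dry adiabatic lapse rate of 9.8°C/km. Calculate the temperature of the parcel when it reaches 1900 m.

800–1900 m, dry adiabatic: Δz = 1.1 km ⇒ ΔT = -10.78°C; T = -10.68°C

-10.68°C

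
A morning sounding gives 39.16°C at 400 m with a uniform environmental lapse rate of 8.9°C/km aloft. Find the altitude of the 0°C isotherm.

Height above start = (39.16 − 0) / 8.9 = 4.4 km
Altitude = 400 m + 4400 m = 4800 m

4800 m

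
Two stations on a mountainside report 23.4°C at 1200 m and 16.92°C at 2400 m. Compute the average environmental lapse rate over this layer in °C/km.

5.4°C/km

Γ = −ΔT/Δz = (23.4 − 16.92) / (2400 − 1200) m
  = 6.48°C / 1.2 km = 5.4°C/km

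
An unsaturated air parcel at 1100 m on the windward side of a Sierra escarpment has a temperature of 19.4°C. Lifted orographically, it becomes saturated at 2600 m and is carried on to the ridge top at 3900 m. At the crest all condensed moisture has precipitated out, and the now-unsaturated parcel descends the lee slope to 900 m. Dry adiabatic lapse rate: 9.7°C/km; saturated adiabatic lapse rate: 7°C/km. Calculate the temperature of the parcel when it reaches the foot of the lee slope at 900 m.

1100–2600 m, dry: Δz = 1.5 km ⇒ ΔT = -14.55°C; T = 4.85°C
2600–3900 m, saturated: Δz = 1.3 km ⇒ ΔT = -9.1°C; T = -4.25°C
3900–900 m, dry descent: Δz = 3 km ⇒ ΔT = +29.1°C; T = 24.85°C

24.85°C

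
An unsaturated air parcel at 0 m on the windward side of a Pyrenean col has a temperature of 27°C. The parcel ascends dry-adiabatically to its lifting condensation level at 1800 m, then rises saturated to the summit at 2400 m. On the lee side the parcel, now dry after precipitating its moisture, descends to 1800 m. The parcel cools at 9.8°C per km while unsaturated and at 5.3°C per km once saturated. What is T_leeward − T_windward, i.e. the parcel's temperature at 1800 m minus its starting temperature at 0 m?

-14.94°C

0–1800 m, dry: Δz = 1.8 km ⇒ ΔT = -17.64°C; T = 9.36°C
1800–2400 m, saturated: Δz = 0.6 km ⇒ ΔT = -3.18°C; T = 6.18°C
2400–1800 m, dry descent: Δz = 0.6 km ⇒ ΔT = +5.88°C; T = 12.06°C
Net change vs windward start: 12.06 − 27 = -14.94°C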